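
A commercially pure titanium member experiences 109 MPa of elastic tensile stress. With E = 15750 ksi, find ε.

E = 15750 ksi = 108.6 GPa = 108600 MPa.
ε = σ/E = 109 / 108600 = 1.00×10⁻³.

1.00×10⁻³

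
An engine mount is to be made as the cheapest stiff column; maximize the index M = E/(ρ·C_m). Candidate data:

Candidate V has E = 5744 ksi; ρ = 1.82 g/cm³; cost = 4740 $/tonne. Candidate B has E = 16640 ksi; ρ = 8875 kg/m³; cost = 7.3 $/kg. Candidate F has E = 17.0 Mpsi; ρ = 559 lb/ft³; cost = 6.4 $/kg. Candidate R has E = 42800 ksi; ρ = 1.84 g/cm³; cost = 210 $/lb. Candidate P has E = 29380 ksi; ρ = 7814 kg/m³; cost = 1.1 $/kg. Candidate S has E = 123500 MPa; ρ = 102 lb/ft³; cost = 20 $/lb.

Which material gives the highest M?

candidate P

Convert each candidate to consistent units, then evaluate M:
  candidate V: E = 39.60 GPa, ρ = 1820 kg/m³, cost = 4.740 $/kg
  candidate B: E = 114.7 GPa, ρ = 8875 kg/m³, cost = 7.300 $/kg
  candidate F: E = 117.2 GPa, ρ = 8954 kg/m³, cost = 6.400 $/kg
  candidate R: E = 295.1 GPa, ρ = 1840 kg/m³, cost = 463.0 $/kg
  candidate P: E = 202.6 GPa, ρ = 7814 kg/m³, cost = 1.100 $/kg
  candidate S: E = 123.5 GPa, ρ = 1634 kg/m³, cost = 44.09 $/kg
  candidate P: M = 23.6 MN·m per $
  candidate V: M = 4.59 MN·m per $
  candidate F: M = 2.05 MN·m per $
  candidate B: M = 1.77 MN·m per $
  candidate S: M = 1.71 MN·m per $
  candidate R: M = 0.346 MN·m per $
Candidate P has the largest M.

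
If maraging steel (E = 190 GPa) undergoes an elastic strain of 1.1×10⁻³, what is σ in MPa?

σ = E·ε = 190000 MPa × 1.1×10⁻³ = 209 MPa.

209 MPa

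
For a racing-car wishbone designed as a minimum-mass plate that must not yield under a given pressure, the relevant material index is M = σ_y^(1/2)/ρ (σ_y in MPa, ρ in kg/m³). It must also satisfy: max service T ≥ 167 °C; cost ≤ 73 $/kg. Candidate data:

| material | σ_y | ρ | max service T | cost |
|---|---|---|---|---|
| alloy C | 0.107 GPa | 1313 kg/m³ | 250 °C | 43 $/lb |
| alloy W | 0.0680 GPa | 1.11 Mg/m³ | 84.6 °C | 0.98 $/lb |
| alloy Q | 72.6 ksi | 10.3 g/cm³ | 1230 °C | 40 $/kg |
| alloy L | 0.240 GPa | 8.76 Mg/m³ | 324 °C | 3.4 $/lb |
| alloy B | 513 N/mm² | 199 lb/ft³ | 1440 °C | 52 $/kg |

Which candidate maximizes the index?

Screen on constraints: max service T ≥ 167 °C; cost ≤ 73 $/kg. Survivors: alloy Q, alloy L, alloy B.
In SI units:
  alloy Q: σ_y = 500.6 MPa, ρ = 10300 kg/m³
  alloy L: σ_y = 240.0 MPa, ρ = 8760 kg/m³
  alloy B: σ_y = 513.0 MPa, ρ = 3188 kg/m³
  alloy B: M = 7.11×10⁻³
  alloy Q: M = 2.17×10⁻³
  alloy L: M = 1.77×10⁻³
Highest index: alloy B.

alloy B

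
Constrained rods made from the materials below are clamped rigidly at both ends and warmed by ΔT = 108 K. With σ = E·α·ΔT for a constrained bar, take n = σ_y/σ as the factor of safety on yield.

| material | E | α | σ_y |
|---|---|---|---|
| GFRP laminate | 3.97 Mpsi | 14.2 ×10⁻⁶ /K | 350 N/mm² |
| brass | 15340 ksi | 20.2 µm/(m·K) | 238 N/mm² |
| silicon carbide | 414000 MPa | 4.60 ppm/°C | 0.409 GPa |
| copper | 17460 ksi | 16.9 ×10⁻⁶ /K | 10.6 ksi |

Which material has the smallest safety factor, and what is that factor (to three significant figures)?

copper, n = 0.333

Converting E to GPa, α to ×10⁻⁶/K, σ_y to MPa, then σ and n for each:
  GFRP laminate: E = 27.37, α = 14.2, σ_y = 350.0 → σ = 42.0 MPa, n = 8.34
  brass: E = 105.8, α = 20.2, σ_y = 238.0 → σ = 231 MPa, n = 1.03
  silicon carbide: E = 414.0, α = 4.60, σ_y = 409.0 → σ = 206 MPa, n = 1.99
  copper: E = 120.4, α = 16.9, σ_y = 73.08 → σ = 220 MPa, n = 0.333
Smallest n: copper with n = 0.333.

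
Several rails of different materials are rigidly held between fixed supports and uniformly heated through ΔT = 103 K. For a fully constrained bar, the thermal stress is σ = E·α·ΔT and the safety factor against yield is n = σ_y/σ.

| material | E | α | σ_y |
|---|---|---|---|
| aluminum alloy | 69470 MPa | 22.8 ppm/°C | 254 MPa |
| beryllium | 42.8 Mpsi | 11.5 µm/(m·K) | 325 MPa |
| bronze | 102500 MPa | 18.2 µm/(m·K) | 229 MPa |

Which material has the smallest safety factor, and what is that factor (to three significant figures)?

In consistent units (E in GPa, α in ×10⁻⁶/K, σ_y in MPa):
  aluminum alloy: E = 69.47, α = 22.8, σ_y = 254.0 → σ = 163 MPa, n = 1.56
  beryllium: E = 295.1, α = 11.5, σ_y = 325.0 → σ = 350 MPa, n = 0.930
  bronze: E = 102.5, α = 18.2, σ_y = 229.0 → σ = 192 MPa, n = 1.19
Beryllium has the lowest safety factor, n = 0.930.

beryllium, n = 0.930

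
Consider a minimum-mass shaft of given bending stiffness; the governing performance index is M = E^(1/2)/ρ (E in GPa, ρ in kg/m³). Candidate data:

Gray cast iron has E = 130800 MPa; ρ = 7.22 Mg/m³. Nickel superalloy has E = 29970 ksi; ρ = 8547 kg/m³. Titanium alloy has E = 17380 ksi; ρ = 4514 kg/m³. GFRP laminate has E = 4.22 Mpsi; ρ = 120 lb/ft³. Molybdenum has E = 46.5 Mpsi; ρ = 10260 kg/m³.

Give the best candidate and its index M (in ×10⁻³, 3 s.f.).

Putting every candidate on a common basis:
  gray cast iron: E = 130.8 GPa, ρ = 7220 kg/m³
  nickel superalloy: E = 206.6 GPa, ρ = 8547 kg/m³
  titanium alloy: E = 119.8 GPa, ρ = 4514 kg/m³
  GFRP laminate: E = 29.10 GPa, ρ = 1922 kg/m³
  molybdenum: E = 320.6 GPa, ρ = 10260 kg/m³
  GFRP laminate: M = 2.81×10⁻³
  titanium alloy: M = 2.43×10⁻³
  molybdenum: M = 1.75×10⁻³
  nickel superalloy: M = 1.68×10⁻³
  gray cast iron: M = 1.58×10⁻³
Highest index: GFRP laminate.

GFRP laminate, M = 2.81×10⁻³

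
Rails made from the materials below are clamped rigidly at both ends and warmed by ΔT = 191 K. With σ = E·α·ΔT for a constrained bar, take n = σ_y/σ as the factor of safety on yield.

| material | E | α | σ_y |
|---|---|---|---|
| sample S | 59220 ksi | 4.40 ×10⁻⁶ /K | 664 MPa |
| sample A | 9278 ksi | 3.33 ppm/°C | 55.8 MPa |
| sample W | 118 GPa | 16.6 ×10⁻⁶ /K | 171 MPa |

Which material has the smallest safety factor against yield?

In consistent units (E in GPa, α in ×10⁻⁶/K, σ_y in MPa):
  sample S: E = 408.3, α = 4.40, σ_y = 664.0 → σ = 343 MPa, n = 1.94
  sample A: E = 63.97, α = 3.33, σ_y = 55.80 → σ = 40.7 MPa, n = 1.37
  sample W: E = 118.0, α = 16.6, σ_y = 171.0 → σ = 374 MPa, n = 0.457
Smallest n: sample W with n = 0.457.

sample W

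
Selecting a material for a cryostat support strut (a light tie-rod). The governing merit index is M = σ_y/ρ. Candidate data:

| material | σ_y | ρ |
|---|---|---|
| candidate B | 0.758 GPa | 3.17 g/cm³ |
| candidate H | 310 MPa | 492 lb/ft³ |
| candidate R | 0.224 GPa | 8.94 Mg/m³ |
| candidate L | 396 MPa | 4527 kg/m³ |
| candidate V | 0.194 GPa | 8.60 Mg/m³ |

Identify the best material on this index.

candidate B

Normalizing units and computing the index:
  candidate B: σ_y = 758.0 MPa, ρ = 3170 kg/m³
  candidate H: σ_y = 310.0 MPa, ρ = 7881 kg/m³
  candidate R: σ_y = 224.0 MPa, ρ = 8940 kg/m³
  candidate L: σ_y = 396.0 MPa, ρ = 4527 kg/m³
  candidate V: σ_y = 194.0 MPa, ρ = 8600 kg/m³
  candidate B: M = 239 kN·m/kg
  candidate L: M = 87.5 kN·m/kg
  candidate H: M = 39.3 kN·m/kg
  candidate R: M = 25.1 kN·m/kg
  candidate V: M = 22.6 kN·m/kg
Highest index: candidate B.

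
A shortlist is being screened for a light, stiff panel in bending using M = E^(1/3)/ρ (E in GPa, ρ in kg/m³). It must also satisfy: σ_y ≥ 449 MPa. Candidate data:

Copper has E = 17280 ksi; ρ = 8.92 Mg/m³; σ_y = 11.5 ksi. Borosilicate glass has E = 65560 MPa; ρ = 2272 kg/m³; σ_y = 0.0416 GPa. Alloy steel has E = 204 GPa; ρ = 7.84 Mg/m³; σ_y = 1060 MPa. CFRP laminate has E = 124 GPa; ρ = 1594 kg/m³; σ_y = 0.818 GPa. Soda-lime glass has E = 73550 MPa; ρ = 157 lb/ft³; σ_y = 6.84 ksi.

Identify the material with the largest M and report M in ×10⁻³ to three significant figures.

CFRP laminate, M = 3.13×10⁻³

Screen on constraints: σ_y ≥ 449 MPa. Survivors: alloy steel, CFRP laminate.
In SI units:
  alloy steel: E = 204.0 GPa, ρ = 7840 kg/m³
  CFRP laminate: E = 124.0 GPa, ρ = 1594 kg/m³
  CFRP laminate: M = 3.13×10⁻³
  alloy steel: M = 0.751×10⁻³
CFRP laminate has the largest M.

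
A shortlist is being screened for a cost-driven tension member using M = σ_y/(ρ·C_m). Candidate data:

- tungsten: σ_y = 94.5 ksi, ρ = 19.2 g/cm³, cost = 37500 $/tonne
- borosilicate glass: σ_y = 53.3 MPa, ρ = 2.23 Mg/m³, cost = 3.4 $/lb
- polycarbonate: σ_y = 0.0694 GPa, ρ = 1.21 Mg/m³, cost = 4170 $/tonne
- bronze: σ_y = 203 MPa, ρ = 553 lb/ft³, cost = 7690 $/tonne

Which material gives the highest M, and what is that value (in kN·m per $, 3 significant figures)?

Convert each candidate to consistent units, then evaluate M:
  tungsten: σ_y = 651.6 MPa, ρ = 19200 kg/m³, cost = 37.50 $/kg
  borosilicate glass: σ_y = 53.30 MPa, ρ = 2230 kg/m³, cost = 7.496 $/kg
  polycarbonate: σ_y = 69.40 MPa, ρ = 1210 kg/m³, cost = 4.170 $/kg
  bronze: σ_y = 203.0 MPa, ρ = 8858 kg/m³, cost = 7.690 $/kg
  polycarbonate: M = 13.8 kN·m per $
  borosilicate glass: M = 3.19 kN·m per $
  bronze: M = 2.98 kN·m per $
  tungsten: M = 0.905 kN·m per $
Highest index: polycarbonate.

polycarbonate, M = 13.8 kN·m per $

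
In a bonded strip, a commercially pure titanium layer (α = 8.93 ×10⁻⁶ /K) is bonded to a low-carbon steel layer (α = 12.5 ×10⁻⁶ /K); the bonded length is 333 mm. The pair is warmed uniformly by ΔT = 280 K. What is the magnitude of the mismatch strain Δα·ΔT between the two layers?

1.00×10⁻³

Δα = |8.93 − 12.5|×10⁻⁶/K = 3.57×10⁻⁶/K.
Mismatch strain = Δα·ΔT = 3.57×10⁻⁶ × 280.0 = 1.00×10⁻³.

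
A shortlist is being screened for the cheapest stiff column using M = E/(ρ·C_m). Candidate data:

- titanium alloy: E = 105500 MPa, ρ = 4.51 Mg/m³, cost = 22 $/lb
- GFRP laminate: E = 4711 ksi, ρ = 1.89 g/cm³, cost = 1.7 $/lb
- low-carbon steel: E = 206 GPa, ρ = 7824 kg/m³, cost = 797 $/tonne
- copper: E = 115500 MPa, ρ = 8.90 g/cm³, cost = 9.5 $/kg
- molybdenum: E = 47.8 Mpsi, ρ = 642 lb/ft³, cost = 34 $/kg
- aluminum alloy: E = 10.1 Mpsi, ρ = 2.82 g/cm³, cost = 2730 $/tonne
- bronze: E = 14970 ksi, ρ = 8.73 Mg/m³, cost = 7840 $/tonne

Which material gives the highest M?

In SI units:
  titanium alloy: E = 105.5 GPa, ρ = 4510 kg/m³, cost = 48.50 $/kg
  GFRP laminate: E = 32.48 GPa, ρ = 1890 kg/m³, cost = 3.748 $/kg
  low-carbon steel: E = 206.0 GPa, ρ = 7824 kg/m³, cost = 0.7970 $/kg
  copper: E = 115.5 GPa, ρ = 8900 kg/m³, cost = 9.500 $/kg
  molybdenum: E = 329.6 GPa, ρ = 10280 kg/m³, cost = 34.00 $/kg
  aluminum alloy: E = 69.64 GPa, ρ = 2820 kg/m³, cost = 2.730 $/kg
  bronze: E = 103.2 GPa, ρ = 8730 kg/m³, cost = 7.840 $/kg
  low-carbon steel: M = 33.0 MN·m per $
  aluminum alloy: M = 9.05 MN·m per $
  GFRP laminate: M = 4.59 MN·m per $
  bronze: M = 1.51 MN·m per $
  copper: M = 1.37 MN·m per $
  molybdenum: M = 0.943 MN·m per $
  titanium alloy: M = 0.482 MN·m per $
Highest index: low-carbon steel.

low-carbon steel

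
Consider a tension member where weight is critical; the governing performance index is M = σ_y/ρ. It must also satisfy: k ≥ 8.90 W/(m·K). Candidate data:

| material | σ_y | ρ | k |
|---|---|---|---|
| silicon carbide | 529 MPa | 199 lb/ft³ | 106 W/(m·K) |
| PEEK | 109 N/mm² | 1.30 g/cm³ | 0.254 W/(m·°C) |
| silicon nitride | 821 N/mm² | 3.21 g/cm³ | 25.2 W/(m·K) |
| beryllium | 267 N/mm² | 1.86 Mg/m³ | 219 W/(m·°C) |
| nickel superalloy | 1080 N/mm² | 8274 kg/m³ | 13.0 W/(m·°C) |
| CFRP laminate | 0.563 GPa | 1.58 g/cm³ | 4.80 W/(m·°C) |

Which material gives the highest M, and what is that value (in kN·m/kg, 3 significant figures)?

Screen on constraints: k ≥ 8.90 W/(m·K). Survivors: silicon carbide, silicon nitride, beryllium, nickel superalloy.
Putting every candidate on a common basis:
  silicon carbide: σ_y = 529.0 MPa, ρ = 3188 kg/m³
  silicon nitride: σ_y = 821.0 MPa, ρ = 3210 kg/m³
  beryllium: σ_y = 267.0 MPa, ρ = 1860 kg/m³
  nickel superalloy: σ_y = 1080 MPa, ρ = 8274 kg/m³
  silicon nitride: M = 256 kN·m/kg
  silicon carbide: M = 166 kN·m/kg
  beryllium: M = 144 kN·m/kg
  nickel superalloy: M = 131 kN·m/kg
Silicon nitride ranks first.

silicon nitride, M = 256 kN·m/kg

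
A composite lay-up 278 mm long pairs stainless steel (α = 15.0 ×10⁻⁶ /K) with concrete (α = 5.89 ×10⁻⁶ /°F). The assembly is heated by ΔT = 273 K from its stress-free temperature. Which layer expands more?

concrete: α = 5.89×10⁻⁶/°F × 9/5 = 10.6×10⁻⁶/K.
α(stainless steel) = 15.0×10⁻⁶/K vs α(concrete) = 10.6×10⁻⁶/K.
Higher α expands more for the same ΔT: stainless steel.

stainless steel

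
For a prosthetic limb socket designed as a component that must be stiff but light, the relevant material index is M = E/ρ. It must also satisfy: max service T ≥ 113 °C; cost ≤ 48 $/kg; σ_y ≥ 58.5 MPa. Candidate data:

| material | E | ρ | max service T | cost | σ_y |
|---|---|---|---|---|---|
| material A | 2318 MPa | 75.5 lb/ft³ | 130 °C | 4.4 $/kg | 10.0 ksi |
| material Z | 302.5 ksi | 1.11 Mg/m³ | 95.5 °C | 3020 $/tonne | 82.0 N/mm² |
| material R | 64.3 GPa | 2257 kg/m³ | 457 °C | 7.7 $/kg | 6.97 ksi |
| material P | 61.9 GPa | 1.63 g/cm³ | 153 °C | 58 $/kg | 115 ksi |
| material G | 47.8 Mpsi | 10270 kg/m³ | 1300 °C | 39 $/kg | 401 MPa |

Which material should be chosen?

material G

Screen on constraints: max service T ≥ 113 °C; cost ≤ 48 $/kg; σ_y ≥ 58.5 MPa. Survivors: material A, material G.
Convert each candidate to consistent units, then evaluate M:
  material A: E = 2.318 GPa, ρ = 1209 kg/m³
  material G: E = 329.6 GPa, ρ = 10270 kg/m³
  material G: M = 32.1 MN·m/kg
  material A: M = 1.92 MN·m/kg
Highest index: material G.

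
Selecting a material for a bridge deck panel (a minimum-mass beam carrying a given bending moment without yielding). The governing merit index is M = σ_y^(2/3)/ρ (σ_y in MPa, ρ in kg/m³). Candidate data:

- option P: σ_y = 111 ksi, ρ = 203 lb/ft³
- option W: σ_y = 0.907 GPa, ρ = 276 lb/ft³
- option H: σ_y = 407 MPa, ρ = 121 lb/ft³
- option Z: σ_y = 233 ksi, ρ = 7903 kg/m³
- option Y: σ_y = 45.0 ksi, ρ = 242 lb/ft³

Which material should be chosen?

Normalizing units and computing the index:
  option P: σ_y = 765.3 MPa, ρ = 3252 kg/m³
  option W: σ_y = 907.0 MPa, ρ = 4421 kg/m³
  option H: σ_y = 407.0 MPa, ρ = 1938 kg/m³
  option Z: σ_y = 1606 MPa, ρ = 7903 kg/m³
  option Y: σ_y = 310.3 MPa, ρ = 3876 kg/m³
  option H: M = 28.3×10⁻³
  option P: M = 25.7×10⁻³
  option W: M = 21.2×10⁻³
  option Z: M = 17.4×10⁻³
  option Y: M = 11.8×10⁻³
Option H has the largest M.

option H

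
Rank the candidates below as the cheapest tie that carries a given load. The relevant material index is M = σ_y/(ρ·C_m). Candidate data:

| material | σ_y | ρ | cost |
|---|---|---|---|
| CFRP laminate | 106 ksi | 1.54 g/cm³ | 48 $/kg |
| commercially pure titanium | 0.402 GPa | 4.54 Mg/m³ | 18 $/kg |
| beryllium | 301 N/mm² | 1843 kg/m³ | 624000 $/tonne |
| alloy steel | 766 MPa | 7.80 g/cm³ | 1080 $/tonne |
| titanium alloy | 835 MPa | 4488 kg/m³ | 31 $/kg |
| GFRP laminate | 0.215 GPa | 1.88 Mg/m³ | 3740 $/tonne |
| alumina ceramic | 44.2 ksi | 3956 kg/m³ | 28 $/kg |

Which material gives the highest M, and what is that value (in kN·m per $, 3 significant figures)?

Putting every candidate on a common basis:
  CFRP laminate: σ_y = 730.8 MPa, ρ = 1540 kg/m³, cost = 48.00 $/kg
  commercially pure titanium: σ_y = 402.0 MPa, ρ = 4540 kg/m³, cost = 18.00 $/kg
  beryllium: σ_y = 301.0 MPa, ρ = 1843 kg/m³, cost = 624.0 $/kg
  alloy steel: σ_y = 766.0 MPa, ρ = 7800 kg/m³, cost = 1.080 $/kg
  titanium alloy: σ_y = 835.0 MPa, ρ = 4488 kg/m³, cost = 31.00 $/kg
  GFRP laminate: σ_y = 215.0 MPa, ρ = 1880 kg/m³, cost = 3.740 $/kg
  alumina ceramic: σ_y = 304.7 MPa, ρ = 3956 kg/m³, cost = 28.00 $/kg
  alloy steel: M = 90.9 kN·m per $
  GFRP laminate: M = 30.6 kN·m per $
  CFRP laminate: M = 9.89 kN·m per $
  titanium alloy: M = 6.00 kN·m per $
  commercially pure titanium: M = 4.92 kN·m per $
  alumina ceramic: M = 2.75 kN·m per $
  beryllium: M = 0.262 kN·m per $
Alloy steel has the largest M.

alloy steel, M = 90.9 kN·m per $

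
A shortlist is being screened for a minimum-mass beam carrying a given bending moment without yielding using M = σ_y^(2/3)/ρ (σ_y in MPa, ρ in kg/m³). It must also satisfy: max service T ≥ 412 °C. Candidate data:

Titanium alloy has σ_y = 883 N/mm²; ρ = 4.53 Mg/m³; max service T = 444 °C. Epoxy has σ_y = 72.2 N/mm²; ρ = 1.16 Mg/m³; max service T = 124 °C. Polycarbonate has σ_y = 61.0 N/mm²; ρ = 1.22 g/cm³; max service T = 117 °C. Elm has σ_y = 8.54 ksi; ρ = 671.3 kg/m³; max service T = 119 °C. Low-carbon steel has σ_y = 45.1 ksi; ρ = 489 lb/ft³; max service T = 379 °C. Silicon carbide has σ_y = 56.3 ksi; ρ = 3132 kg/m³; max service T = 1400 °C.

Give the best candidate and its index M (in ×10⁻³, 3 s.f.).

titanium alloy, M = 20.3×10⁻³

Screen on constraints: max service T ≥ 412 °C. Survivors: titanium alloy, silicon carbide.
Convert each candidate to consistent units, then evaluate M:
  titanium alloy: σ_y = 883.0 MPa, ρ = 4530 kg/m³
  silicon carbide: σ_y = 388.2 MPa, ρ = 3132 kg/m³
  titanium alloy: M = 20.3×10⁻³
  silicon carbide: M = 17.0×10⁻³
The maximum is for titanium alloy.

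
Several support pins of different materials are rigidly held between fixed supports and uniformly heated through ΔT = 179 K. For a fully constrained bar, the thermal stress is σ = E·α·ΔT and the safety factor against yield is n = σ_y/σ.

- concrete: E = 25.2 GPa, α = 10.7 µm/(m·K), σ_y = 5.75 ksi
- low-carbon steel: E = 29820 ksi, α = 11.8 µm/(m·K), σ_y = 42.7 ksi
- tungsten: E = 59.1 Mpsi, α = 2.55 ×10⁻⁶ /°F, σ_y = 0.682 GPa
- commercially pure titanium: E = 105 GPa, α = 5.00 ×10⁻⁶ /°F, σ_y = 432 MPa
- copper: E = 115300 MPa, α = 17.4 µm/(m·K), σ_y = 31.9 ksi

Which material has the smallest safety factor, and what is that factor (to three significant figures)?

copper, n = 0.612

With everything in SI (GPa, ×10⁻⁶/K, MPa):
  concrete: E = 25.20, α = 10.7, σ_y = 39.64 → σ = 48.3 MPa, n = 0.821
  low-carbon steel: E = 205.6, α = 11.8, σ_y = 294.4 → σ = 434 MPa, n = 0.678
  tungsten: E = 407.5, α = 4.59, σ_y = 682.0 → σ = 335 MPa, n = 2.04
  commercially pure titanium: E = 105.0, α = 9.00, σ_y = 432.0 → σ = 169 MPa, n = 2.55
  copper: E = 115.3, α = 17.4, σ_y = 219.9 → σ = 359 MPa, n = 0.612
Copper has the lowest safety factor, n = 0.612.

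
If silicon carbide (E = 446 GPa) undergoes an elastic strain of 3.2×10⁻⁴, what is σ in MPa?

σ = E·ε = 446000 MPa × 3.2×10⁻⁴ = 143 MPa.

143 MPa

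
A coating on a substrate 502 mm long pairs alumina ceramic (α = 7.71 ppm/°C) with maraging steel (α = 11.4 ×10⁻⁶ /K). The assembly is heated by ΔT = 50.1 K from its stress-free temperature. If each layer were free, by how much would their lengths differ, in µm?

92.8 µm

Δα = |7.71 − 11.4|×10⁻⁶/K = 3.69×10⁻⁶/K.
ΔL_mismatch = Δα·L·ΔT = 3.69×10⁻⁶ × 502.0 mm × 50.1 K = 92.8 µm.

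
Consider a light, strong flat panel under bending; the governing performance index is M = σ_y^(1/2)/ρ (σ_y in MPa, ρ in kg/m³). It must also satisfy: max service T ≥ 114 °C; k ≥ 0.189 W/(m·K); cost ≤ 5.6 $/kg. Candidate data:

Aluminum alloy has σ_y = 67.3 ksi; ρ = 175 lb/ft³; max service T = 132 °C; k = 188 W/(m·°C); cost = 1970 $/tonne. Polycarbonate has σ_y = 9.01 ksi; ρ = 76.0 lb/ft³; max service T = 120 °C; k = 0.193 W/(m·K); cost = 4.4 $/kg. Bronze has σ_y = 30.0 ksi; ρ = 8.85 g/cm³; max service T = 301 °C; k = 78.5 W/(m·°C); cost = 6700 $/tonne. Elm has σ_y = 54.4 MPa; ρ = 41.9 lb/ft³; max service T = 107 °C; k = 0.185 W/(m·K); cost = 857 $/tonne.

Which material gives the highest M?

aluminum alloy

Screen on constraints: max service T ≥ 114 °C; k ≥ 0.189 W/(m·K); cost ≤ 5.6 $/kg. Survivors: aluminum alloy, polycarbonate.
Putting every candidate on a common basis:
  aluminum alloy: σ_y = 464.0 MPa, ρ = 2803 kg/m³
  polycarbonate: σ_y = 62.12 MPa, ρ = 1217 kg/m³
  aluminum alloy: M = 7.68×10⁻³
  polycarbonate: M = 6.47×10⁻³
Aluminum alloy has the largest M.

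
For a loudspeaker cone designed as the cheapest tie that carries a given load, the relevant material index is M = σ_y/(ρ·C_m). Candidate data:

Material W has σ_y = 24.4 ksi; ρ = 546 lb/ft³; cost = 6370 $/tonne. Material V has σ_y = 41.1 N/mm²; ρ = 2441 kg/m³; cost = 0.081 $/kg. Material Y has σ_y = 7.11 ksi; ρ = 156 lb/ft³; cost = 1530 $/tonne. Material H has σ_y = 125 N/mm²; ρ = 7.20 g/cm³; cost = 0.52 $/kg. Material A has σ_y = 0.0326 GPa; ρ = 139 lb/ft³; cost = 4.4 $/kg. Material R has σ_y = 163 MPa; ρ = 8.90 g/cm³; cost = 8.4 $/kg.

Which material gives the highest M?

material V

Convert each candidate to consistent units, then evaluate M:
  material W: σ_y = 168.2 MPa, ρ = 8746 kg/m³, cost = 6.370 $/kg
  material V: σ_y = 41.10 MPa, ρ = 2441 kg/m³, cost = 0.08100 $/kg
  material Y: σ_y = 49.02 MPa, ρ = 2499 kg/m³, cost = 1.530 $/kg
  material H: σ_y = 125.0 MPa, ρ = 7200 kg/m³, cost = 0.5200 $/kg
  material A: σ_y = 32.60 MPa, ρ = 2227 kg/m³, cost = 4.400 $/kg
  material R: σ_y = 163.0 MPa, ρ = 8900 kg/m³, cost = 8.400 $/kg
  material V: M = 208 kN·m per $
  material H: M = 33.4 kN·m per $
  material Y: M = 12.8 kN·m per $
  material A: M = 3.33 kN·m per $
  material W: M = 3.02 kN·m per $
  material R: M = 2.18 kN·m per $
Material V ranks first.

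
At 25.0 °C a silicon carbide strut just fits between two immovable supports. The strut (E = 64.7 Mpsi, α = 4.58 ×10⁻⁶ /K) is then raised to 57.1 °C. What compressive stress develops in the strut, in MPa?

65.6 MPa

E = 64.7 Mpsi = 446.1 GPa.
ΔT = 32.10 K. Constrained thermal stress σ = E·α·ΔT = 446.1×10³ MPa × 4.58×10⁻⁶ × 32.10 = 65.6 MPa (compressive).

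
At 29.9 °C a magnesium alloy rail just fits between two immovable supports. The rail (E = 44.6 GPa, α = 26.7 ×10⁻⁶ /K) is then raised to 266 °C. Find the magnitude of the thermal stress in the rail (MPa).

ΔT = 236.1 K. Constrained thermal stress σ = E·α·ΔT = 44.60×10³ MPa × 26.7×10⁻⁶ × 236.1 = 281 MPa (compressive).

281 MPa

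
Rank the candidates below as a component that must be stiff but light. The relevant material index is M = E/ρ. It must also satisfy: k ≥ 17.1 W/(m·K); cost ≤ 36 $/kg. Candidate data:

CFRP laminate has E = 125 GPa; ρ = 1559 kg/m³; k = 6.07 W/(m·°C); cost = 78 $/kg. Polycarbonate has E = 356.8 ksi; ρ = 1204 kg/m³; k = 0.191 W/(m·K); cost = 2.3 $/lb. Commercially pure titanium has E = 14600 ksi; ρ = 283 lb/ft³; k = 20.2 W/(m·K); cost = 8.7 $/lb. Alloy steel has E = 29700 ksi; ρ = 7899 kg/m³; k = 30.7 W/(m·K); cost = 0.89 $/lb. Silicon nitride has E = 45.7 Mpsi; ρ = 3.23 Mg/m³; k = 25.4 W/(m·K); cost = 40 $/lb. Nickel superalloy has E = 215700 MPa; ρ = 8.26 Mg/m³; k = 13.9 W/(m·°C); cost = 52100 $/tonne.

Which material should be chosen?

alloy steel

Screen on constraints: k ≥ 17.1 W/(m·K); cost ≤ 36 $/kg. Survivors: commercially pure titanium, alloy steel.
In SI units:
  commercially pure titanium: E = 100.7 GPa, ρ = 4533 kg/m³
  alloy steel: E = 204.8 GPa, ρ = 7899 kg/m³
  alloy steel: M = 25.9 MN·m/kg
  commercially pure titanium: M = 22.2 MN·m/kg
Alloy steel ranks first.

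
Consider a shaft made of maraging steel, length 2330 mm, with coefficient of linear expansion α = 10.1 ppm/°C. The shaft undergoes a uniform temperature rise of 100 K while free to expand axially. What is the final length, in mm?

ΔL = α·L₀·ΔT = 10.1×10⁻⁶ × 2330 mm × 100.0 K = 2.35 mm.
L = L₀ + ΔL = 2330 + 2.35 = 2332.4 mm.

2332.4 mm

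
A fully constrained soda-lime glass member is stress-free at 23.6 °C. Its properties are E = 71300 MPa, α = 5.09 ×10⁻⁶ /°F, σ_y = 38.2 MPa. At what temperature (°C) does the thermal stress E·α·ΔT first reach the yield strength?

82.1 °C

E = 71300 MPa = 71.30 GPa.
α = 5.09×10⁻⁶/°F × 9/5 = 9.16×10⁻⁶/K.
E·α·ΔT = 38.20 MPa ⇒ ΔT = 38.20 / (71.30×10³ × 9.16×10⁻⁶) = 58.48 K.
T = 23.6 + 58.48 = 82.08 °C.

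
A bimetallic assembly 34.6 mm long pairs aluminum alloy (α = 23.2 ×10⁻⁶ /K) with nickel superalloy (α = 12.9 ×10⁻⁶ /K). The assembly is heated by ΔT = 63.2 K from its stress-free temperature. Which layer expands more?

aluminum alloy

α(aluminum alloy) = 23.2×10⁻⁶/K vs α(nickel superalloy) = 12.9×10⁻⁶/K.
Higher α expands more for the same ΔT: aluminum alloy.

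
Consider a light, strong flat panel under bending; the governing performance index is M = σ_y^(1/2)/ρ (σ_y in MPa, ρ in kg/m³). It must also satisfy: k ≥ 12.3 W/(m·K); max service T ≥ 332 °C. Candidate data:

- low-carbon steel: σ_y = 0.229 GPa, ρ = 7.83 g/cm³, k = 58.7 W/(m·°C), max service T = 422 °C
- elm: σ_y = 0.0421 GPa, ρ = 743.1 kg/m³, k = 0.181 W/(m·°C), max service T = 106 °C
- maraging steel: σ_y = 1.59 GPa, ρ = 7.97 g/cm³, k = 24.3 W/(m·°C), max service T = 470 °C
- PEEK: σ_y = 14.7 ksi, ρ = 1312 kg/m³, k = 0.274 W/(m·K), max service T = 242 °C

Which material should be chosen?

maraging steel

Screen on constraints: k ≥ 12.3 W/(m·K); max service T ≥ 332 °C. Survivors: low-carbon steel, maraging steel.
Normalizing units and computing the index:
  low-carbon steel: σ_y = 229.0 MPa, ρ = 7830 kg/m³
  maraging steel: σ_y = 1590 MPa, ρ = 7970 kg/m³
  maraging steel: M = 5.00×10⁻³
  low-carbon steel: M = 1.93×10⁻³
Highest index: maraging steel.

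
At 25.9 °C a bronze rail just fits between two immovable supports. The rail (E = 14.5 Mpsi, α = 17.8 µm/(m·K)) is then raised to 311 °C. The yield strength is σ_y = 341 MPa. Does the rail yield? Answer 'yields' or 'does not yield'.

yields

E = 14.5 Mpsi = 99.97 GPa.
ΔT = 285.1 K. Constrained thermal stress σ = E·α·ΔT = 99.97×10³ MPa × 17.8×10⁻⁶ × 285.1 = 507 MPa (compressive).
Compare to σ_y = 341 MPa: σ ≥ σ_y, so it yields.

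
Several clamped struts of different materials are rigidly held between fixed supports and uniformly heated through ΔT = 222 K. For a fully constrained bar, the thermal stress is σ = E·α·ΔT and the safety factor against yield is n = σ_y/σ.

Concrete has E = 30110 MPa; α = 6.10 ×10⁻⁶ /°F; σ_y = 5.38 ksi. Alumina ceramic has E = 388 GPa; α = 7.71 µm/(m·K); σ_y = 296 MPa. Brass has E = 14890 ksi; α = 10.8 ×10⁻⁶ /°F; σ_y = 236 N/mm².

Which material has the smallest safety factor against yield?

alumina ceramic

Converting E to GPa, α to ×10⁻⁶/K, σ_y to MPa, then σ and n for each:
  concrete: E = 30.11, α = 11.0, σ_y = 37.09 → σ = 73.4 MPa, n = 0.505
  alumina ceramic: E = 388.0, α = 7.71, σ_y = 296.0 → σ = 664 MPa, n = 0.446
  brass: E = 102.7, α = 19.4, σ_y = 236.0 → σ = 443 MPa, n = 0.533
Smallest n: alumina ceramic with n = 0.446.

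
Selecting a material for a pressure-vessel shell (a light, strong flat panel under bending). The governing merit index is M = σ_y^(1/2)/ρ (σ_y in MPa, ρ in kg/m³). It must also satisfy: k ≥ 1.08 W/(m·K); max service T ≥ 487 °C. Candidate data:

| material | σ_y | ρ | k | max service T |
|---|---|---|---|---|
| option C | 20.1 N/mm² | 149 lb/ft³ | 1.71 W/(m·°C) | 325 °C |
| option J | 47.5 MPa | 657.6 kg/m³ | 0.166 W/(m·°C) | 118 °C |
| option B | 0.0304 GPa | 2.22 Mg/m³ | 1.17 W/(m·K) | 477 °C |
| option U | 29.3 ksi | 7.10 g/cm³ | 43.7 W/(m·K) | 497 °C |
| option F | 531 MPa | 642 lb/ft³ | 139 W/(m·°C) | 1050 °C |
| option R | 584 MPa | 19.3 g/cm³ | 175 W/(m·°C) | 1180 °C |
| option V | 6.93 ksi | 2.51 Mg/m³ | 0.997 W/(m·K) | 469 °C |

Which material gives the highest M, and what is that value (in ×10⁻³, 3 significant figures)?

option F, M = 2.24×10⁻³

Screen on constraints: k ≥ 1.08 W/(m·K); max service T ≥ 487 °C. Survivors: option U, option F, option R.
Normalizing units and computing the index:
  option U: σ_y = 202.0 MPa, ρ = 7100 kg/m³
  option F: σ_y = 531.0 MPa, ρ = 10280 kg/m³
  option R: σ_y = 584.0 MPa, ρ = 19300 kg/m³
  option F: M = 2.24×10⁻³
  option U: M = 2.00×10⁻³
  option R: M = 1.25×10⁻³
Option F ranks first.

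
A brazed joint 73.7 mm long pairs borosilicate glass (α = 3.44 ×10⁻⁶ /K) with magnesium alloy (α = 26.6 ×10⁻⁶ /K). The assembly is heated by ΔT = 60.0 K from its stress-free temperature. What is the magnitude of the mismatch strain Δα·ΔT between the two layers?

1.39×10⁻³

Δα = |3.44 − 26.6|×10⁻⁶/K = 23.2×10⁻⁶/K.
Mismatch strain = Δα·ΔT = 23.2×10⁻⁶ × 60.0 = 1.39×10⁻³.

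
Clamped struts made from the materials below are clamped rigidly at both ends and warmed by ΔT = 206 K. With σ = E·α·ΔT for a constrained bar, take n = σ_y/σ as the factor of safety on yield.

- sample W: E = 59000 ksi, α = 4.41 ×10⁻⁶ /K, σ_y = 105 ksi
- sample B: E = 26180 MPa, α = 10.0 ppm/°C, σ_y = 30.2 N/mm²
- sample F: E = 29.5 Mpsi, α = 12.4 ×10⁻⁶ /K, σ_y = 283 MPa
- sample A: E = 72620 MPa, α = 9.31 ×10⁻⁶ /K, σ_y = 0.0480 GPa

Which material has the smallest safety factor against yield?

Converting E to GPa, α to ×10⁻⁶/K, σ_y to MPa, then σ and n for each:
  sample W: E = 406.8, α = 4.41, σ_y = 723.9 → σ = 370 MPa, n = 1.96
  sample B: E = 26.18, α = 10.0, σ_y = 30.20 → σ = 53.9 MPa, n = 0.560
  sample F: E = 203.4, α = 12.4, σ_y = 283.0 → σ = 520 MPa, n = 0.545
  sample A: E = 72.62, α = 9.31, σ_y = 48.00 → σ = 139 MPa, n = 0.345
Sample A has the lowest safety factor, n = 0.345.

sample A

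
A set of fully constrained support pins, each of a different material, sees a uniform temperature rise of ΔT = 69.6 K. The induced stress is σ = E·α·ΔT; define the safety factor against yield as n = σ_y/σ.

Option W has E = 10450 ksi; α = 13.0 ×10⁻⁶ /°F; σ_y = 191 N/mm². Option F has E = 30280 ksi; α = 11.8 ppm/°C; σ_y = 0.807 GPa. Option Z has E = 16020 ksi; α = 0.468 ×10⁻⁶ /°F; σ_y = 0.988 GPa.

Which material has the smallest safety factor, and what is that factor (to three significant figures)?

Converting E to GPa, α to ×10⁻⁶/K, σ_y to MPa, then σ and n for each:
  option W: E = 72.05, α = 23.4, σ_y = 191.0 → σ = 117 MPa, n = 1.63
  option F: E = 208.8, α = 11.8, σ_y = 807.0 → σ = 171 MPa, n = 4.71
  option Z: E = 110.5, α = 0.842, σ_y = 988.0 → σ = 6.48 MPa, n = 153
The minimum is option W at n = 1.63.

option W, n = 1.63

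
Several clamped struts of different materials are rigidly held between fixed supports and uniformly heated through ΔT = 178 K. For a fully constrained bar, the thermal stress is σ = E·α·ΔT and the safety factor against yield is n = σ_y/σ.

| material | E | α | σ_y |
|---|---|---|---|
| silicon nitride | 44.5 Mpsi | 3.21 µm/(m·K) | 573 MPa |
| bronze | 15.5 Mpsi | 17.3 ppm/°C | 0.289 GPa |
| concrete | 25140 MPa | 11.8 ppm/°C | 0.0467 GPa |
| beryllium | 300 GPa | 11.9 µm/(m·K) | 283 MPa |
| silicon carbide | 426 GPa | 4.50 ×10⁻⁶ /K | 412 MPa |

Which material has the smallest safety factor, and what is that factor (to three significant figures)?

Per material, after unit conversion:
  silicon nitride: E = 306.8, α = 3.21, σ_y = 573.0 → σ = 175 MPa, n = 3.27
  bronze: E = 106.9, α = 17.3, σ_y = 289.0 → σ = 329 MPa, n = 0.878
  concrete: E = 25.14, α = 11.8, σ_y = 46.70 → σ = 52.8 MPa, n = 0.884
  beryllium: E = 300.0, α = 11.9, σ_y = 283.0 → σ = 635 MPa, n = 0.445
  silicon carbide: E = 426.0, α = 4.50, σ_y = 412.0 → σ = 341 MPa, n = 1.21
Smallest n: beryllium with n = 0.445.

beryllium, n = 0.445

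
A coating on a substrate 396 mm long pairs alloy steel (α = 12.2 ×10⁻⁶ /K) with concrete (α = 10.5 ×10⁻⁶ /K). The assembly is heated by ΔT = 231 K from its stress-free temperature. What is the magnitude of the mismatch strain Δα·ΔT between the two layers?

Δα = |12.2 − 10.5|×10⁻⁶/K = 1.70×10⁻⁶/K.
Mismatch strain = Δα·ΔT = 1.70×10⁻⁶ × 231.0 = 3.93×10⁻⁴.

3.93×10⁻⁴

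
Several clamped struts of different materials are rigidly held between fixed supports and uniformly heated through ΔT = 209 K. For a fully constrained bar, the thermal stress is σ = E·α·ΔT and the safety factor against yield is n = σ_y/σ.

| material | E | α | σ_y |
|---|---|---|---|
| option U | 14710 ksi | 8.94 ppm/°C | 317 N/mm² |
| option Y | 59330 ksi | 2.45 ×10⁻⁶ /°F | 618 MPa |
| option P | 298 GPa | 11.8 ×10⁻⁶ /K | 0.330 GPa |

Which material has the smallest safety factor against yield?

Converting E to GPa, α to ×10⁻⁶/K, σ_y to MPa, then σ and n for each:
  option U: E = 101.4, α = 8.94, σ_y = 317.0 → σ = 190 MPa, n = 1.67
  option Y: E = 409.1, α = 4.41, σ_y = 618.0 → σ = 377 MPa, n = 1.64
  option P: E = 298.0, α = 11.8, σ_y = 330.0 → σ = 735 MPa, n = 0.449
Option P has the lowest safety factor, n = 0.449.

option P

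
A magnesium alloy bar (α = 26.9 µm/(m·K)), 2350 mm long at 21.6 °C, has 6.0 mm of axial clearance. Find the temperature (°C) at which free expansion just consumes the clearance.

α·L₀·ΔT = 6.0 mm ⇒ ΔT = 6.0 / (26.9×10⁻⁶ × 2350.0) = 94.91 K.
T = 21.6 + 94.91 = 116.5 °C.

117 °C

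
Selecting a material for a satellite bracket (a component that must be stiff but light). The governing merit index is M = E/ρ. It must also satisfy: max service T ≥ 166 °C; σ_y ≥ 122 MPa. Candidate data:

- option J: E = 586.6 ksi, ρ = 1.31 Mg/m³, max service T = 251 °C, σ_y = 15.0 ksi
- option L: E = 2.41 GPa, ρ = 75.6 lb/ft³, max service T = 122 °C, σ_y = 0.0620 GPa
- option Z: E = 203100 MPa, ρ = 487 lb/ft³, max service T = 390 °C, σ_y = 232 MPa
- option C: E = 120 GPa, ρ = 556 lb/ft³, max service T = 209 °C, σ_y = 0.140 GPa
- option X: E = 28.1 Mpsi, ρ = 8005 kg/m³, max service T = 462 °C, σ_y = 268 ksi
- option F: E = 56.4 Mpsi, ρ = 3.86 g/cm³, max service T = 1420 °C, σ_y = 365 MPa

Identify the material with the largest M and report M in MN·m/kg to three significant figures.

option F, M = 101 MN·m/kg

Screen on constraints: max service T ≥ 166 °C; σ_y ≥ 122 MPa. Survivors: option Z, option C, option X, option F.
Convert each candidate to consistent units, then evaluate M:
  option Z: E = 203.1 GPa, ρ = 7801 kg/m³
  option C: E = 120.0 GPa, ρ = 8906 kg/m³
  option X: E = 193.7 GPa, ρ = 8005 kg/m³
  option F: E = 388.9 GPa, ρ = 3860 kg/m³
  option F: M = 101 MN·m/kg
  option Z: M = 26.0 MN·m/kg
  option X: M = 24.2 MN·m/kg
  option C: M = 13.5 MN·m/kg
Highest index: option F.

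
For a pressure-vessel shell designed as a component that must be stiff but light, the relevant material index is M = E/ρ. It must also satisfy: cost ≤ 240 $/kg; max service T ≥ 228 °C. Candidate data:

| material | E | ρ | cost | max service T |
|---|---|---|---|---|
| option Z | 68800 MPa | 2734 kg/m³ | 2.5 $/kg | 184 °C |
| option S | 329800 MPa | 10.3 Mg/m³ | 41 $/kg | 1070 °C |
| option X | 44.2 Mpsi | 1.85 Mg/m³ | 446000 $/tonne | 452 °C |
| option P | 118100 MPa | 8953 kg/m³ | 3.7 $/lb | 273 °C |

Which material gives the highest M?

Screen on constraints: cost ≤ 240 $/kg; max service T ≥ 228 °C. Survivors: option S, option P.
Putting every candidate on a common basis:
  option S: E = 329.8 GPa, ρ = 10300 kg/m³
  option P: E = 118.1 GPa, ρ = 8953 kg/m³
  option S: M = 32.0 MN·m/kg
  option P: M = 13.2 MN·m/kg
Highest index: option S.

option S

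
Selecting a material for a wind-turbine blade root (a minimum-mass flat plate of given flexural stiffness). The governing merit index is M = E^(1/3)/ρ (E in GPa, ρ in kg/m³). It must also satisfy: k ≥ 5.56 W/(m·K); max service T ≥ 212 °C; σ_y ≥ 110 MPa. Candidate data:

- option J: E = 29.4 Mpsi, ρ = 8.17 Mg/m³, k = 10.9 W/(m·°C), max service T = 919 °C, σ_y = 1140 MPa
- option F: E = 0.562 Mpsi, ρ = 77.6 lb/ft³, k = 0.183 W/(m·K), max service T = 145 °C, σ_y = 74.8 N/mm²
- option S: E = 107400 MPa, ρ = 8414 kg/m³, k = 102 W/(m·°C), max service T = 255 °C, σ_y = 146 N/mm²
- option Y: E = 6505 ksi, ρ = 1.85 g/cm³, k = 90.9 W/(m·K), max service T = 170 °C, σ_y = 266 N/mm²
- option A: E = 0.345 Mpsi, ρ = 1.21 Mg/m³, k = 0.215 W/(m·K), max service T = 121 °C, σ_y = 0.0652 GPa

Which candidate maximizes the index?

Screen on constraints: k ≥ 5.56 W/(m·K); max service T ≥ 212 °C; σ_y ≥ 110 MPa. Survivors: option J, option S.
Convert each candidate to consistent units, then evaluate M:
  option J: E = 202.7 GPa, ρ = 8170 kg/m³
  option S: E = 107.4 GPa, ρ = 8414 kg/m³
  option J: M = 0.719×10⁻³
  option S: M = 0.565×10⁻³
Option J ranks first.

option J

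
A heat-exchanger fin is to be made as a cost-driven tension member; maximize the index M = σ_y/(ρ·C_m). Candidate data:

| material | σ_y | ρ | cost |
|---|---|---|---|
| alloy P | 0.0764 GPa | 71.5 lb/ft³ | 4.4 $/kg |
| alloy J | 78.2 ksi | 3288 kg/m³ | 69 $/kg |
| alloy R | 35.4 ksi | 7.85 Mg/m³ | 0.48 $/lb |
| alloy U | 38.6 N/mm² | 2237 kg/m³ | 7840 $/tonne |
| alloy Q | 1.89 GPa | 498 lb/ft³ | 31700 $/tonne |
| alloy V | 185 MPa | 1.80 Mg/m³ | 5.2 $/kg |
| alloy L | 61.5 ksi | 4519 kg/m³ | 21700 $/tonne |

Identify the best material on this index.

alloy R

Putting every candidate on a common basis:
  alloy P: σ_y = 76.40 MPa, ρ = 1145 kg/m³, cost = 4.400 $/kg
  alloy J: σ_y = 539.2 MPa, ρ = 3288 kg/m³, cost = 69.00 $/kg
  alloy R: σ_y = 244.1 MPa, ρ = 7850 kg/m³, cost = 1.058 $/kg
  alloy U: σ_y = 38.60 MPa, ρ = 2237 kg/m³, cost = 7.840 $/kg
  alloy Q: σ_y = 1890 MPa, ρ = 7977 kg/m³, cost = 31.70 $/kg
  alloy V: σ_y = 185.0 MPa, ρ = 1800 kg/m³, cost = 5.200 $/kg
  alloy L: σ_y = 424.0 MPa, ρ = 4519 kg/m³, cost = 21.70 $/kg
  alloy R: M = 29.4 kN·m per $
  alloy V: M = 19.8 kN·m per $
  alloy P: M = 15.2 kN·m per $
  alloy Q: M = 7.47 kN·m per $
  alloy L: M = 4.32 kN·m per $
  alloy J: M = 2.38 kN·m per $
  alloy U: M = 2.20 kN·m per $
The maximum is for alloy R.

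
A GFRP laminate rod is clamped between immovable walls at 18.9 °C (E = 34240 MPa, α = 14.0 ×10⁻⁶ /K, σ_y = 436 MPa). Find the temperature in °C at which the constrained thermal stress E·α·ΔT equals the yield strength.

E = 34240 MPa = 34.24 GPa.
E·α·ΔT = 436.0 MPa ⇒ ΔT = 436.0 / (34.24×10³ × 14.0×10⁻⁶) = 909.5 K.
T = 18.9 + 909.5 = 928.4 °C.

928 °C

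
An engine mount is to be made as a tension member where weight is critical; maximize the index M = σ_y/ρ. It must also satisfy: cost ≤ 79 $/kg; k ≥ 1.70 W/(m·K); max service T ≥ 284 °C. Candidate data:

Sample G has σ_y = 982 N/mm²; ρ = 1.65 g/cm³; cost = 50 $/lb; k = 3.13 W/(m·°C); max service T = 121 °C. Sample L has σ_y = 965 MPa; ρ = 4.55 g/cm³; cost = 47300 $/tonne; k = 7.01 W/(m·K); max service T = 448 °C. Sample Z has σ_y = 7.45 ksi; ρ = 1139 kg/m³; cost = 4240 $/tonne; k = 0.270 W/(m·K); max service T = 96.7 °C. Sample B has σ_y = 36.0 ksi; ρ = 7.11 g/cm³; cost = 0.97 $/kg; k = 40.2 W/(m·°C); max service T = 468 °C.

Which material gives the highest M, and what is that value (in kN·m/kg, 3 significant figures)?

sample L, M = 212 kN·m/kg

Screen on constraints: cost ≤ 79 $/kg; k ≥ 1.70 W/(m·K); max service T ≥ 284 °C. Survivors: sample L, sample B.
Convert each candidate to consistent units, then evaluate M:
  sample L: σ_y = 965.0 MPa, ρ = 4550 kg/m³
  sample B: σ_y = 248.2 MPa, ρ = 7110 kg/m³
  sample L: M = 212 kN·m/kg
  sample B: M = 34.9 kN·m/kg
Sample L ranks first.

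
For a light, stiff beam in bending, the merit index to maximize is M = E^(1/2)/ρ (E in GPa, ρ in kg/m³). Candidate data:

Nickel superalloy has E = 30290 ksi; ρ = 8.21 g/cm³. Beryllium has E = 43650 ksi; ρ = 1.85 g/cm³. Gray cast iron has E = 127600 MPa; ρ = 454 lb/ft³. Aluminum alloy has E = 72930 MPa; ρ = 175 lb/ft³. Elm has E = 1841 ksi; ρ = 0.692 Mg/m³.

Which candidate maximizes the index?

beryllium

Convert each candidate to consistent units, then evaluate M:
  nickel superalloy: E = 208.8 GPa, ρ = 8210 kg/m³
  beryllium: E = 301.0 GPa, ρ = 1850 kg/m³
  gray cast iron: E = 127.6 GPa, ρ = 7272 kg/m³
  aluminum alloy: E = 72.93 GPa, ρ = 2803 kg/m³
  elm: E = 12.69 GPa, ρ = 692.0 kg/m³
  beryllium: M = 9.38×10⁻³
  elm: M = 5.15×10⁻³
  aluminum alloy: M = 3.05×10⁻³
  nickel superalloy: M = 1.76×10⁻³
  gray cast iron: M = 1.55×10⁻³
Beryllium has the largest M.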